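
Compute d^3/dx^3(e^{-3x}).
- 27 e^{- 3 x}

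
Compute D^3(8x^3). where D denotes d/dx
48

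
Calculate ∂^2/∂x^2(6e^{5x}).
150 e^{5 x}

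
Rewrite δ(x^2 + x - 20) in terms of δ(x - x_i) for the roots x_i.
\frac{\delta(x + 5) + \delta(x - 4)}{9}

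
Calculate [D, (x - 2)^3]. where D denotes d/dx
3 \left(x - 2\right)^{2}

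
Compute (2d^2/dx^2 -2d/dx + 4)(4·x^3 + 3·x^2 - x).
16 x^{3} - 12 x^{2} + 32 x + 14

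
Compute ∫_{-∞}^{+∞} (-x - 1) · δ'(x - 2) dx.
1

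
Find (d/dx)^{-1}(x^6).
\frac{x^{7}}{7}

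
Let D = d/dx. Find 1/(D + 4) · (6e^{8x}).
\frac{e^{8 x}}{2}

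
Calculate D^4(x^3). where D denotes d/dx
0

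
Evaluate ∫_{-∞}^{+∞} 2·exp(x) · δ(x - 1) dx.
2 e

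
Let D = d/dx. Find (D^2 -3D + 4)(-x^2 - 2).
- 4 x^{2} + 6 x - 10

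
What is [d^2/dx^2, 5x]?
10\frac{d}{dx}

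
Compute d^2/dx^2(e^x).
e^{x}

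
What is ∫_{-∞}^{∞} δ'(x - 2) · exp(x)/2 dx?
- \frac{e^{2}}{2}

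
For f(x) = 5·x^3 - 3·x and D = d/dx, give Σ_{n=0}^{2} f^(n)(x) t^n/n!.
15 t^{2} x + 3 t \left(5 x^{2} - 1\right) + 5 x^{3} - 3 x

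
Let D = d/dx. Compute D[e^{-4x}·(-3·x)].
3 \left(4 x - 1\right) e^{- 4 x}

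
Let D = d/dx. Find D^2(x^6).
30 x^{4}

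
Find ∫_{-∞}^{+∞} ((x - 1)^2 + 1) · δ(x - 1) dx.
1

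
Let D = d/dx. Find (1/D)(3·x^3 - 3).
\frac{3 x^{4}}{4} - 3 x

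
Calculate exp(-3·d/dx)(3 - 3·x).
12 - 3 x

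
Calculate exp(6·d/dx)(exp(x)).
e^{x + 6}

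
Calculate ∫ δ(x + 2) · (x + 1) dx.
-1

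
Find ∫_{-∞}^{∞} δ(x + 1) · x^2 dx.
1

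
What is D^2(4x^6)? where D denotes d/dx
120 x^{4}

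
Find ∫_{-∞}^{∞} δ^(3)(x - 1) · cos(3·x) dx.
- 27 \sin{\left(3 \right)}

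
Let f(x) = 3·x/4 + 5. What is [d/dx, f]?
\frac{3}{4}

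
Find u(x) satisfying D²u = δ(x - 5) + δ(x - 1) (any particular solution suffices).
\frac{|x - 5|}{2} + \frac{|x - 1|}{2}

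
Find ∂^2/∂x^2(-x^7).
- 42 x^{5}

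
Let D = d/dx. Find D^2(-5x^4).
- 60 x^{2}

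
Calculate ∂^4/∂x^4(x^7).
840 x^{3}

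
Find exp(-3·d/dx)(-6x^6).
- 6 x^{6} + 108 x^{5} - 810 x^{4} + 3240 x^{3} - 7290 x^{2} + 8748 x - 4374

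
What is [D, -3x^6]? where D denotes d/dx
- 18 x^{5}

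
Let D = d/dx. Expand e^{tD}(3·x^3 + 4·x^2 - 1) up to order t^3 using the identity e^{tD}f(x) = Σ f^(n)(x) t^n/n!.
3 t^{3} + t^{2} \left(9 x + 4\right) + t x \left(9 x + 8\right) + 3 x^{3} + 4 x^{2} - 1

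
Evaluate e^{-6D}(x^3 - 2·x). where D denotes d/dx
x^{3} - 18 x^{2} + 106 x - 204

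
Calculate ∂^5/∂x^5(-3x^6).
- 2160 x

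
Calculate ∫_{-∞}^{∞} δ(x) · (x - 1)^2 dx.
1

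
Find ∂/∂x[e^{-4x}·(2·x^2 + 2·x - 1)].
2 \left(- 4 x^{2} - 2 x + 3\right) e^{- 4 x}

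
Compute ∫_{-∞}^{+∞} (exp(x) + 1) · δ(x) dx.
2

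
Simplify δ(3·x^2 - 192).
\frac{\delta(x - 8) + \delta(x + 8)}{48}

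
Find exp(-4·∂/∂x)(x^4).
x^{4} - 16 x^{3} + 96 x^{2} - 256 x + 256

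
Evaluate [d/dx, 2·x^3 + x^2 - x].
6 x^{2} + 2 x - 1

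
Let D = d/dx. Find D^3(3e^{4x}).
192 e^{4 x}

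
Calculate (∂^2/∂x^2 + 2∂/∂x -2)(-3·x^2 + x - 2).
2 x \left(3 x - 7\right)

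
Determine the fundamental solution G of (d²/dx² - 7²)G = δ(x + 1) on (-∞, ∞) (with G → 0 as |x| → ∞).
-\frac{e^{-7|x + 1|}}{14}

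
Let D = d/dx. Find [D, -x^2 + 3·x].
3 - 2 x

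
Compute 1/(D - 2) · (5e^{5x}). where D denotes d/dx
\frac{5 e^{5 x}}{3}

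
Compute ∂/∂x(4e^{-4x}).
- 16 e^{- 4 x}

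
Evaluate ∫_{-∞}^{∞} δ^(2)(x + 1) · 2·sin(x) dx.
2 \sin{\left(1 \right)}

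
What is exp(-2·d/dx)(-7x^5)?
- 7 x^{5} + 70 x^{4} - 280 x^{3} + 560 x^{2} - 560 x + 224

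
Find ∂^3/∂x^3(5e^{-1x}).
- 5 e^{- x}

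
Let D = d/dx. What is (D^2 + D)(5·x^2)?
10 x + 10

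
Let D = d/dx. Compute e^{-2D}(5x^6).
5 x^{6} - 60 x^{5} + 300 x^{4} - 800 x^{3} + 1200 x^{2} - 960 x + 320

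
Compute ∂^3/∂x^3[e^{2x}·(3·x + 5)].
\left(24 x + 76\right) e^{2 x}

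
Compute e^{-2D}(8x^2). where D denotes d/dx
8 x^{2} - 32 x + 32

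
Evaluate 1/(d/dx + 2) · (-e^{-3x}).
e^{- 3 x}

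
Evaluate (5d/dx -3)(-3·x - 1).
9 x - 12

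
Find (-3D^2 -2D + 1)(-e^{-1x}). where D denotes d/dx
0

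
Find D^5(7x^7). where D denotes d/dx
17640 x^{2}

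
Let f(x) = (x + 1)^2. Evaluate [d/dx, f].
2 x + 2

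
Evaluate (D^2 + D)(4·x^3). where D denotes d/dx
12 x \left(x + 2\right)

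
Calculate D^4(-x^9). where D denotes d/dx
- 3024 x^{5}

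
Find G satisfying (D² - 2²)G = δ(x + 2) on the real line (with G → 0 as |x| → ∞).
-\frac{e^{-2|x + 2|}}{4}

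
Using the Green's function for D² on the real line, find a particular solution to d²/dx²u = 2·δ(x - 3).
|x - 3|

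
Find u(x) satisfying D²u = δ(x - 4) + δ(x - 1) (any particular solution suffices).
\frac{|x - 4|}{2} + \frac{|x - 1|}{2}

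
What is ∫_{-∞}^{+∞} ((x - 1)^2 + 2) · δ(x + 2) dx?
11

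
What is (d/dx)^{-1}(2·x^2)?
\frac{2 x^{3}}{3}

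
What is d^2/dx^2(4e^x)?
4 e^{x}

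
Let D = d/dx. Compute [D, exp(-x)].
- e^{- x}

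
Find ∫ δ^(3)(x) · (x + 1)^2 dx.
0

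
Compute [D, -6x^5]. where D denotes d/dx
- 30 x^{4}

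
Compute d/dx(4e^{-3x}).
- 12 e^{- 3 x}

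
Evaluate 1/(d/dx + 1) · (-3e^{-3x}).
\frac{3 e^{- 3 x}}{2}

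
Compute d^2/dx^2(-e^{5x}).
- 25 e^{5 x}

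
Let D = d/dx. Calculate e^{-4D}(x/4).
\frac{x}{4} - 1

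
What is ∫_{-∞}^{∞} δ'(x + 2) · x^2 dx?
4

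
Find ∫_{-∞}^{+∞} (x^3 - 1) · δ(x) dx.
-1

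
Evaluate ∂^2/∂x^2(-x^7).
- 42 x^{5}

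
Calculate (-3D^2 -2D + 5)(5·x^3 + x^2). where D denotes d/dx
25 x^{3} - 25 x^{2} - 94 x - 6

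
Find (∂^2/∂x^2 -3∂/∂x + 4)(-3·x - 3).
- 12 x - 3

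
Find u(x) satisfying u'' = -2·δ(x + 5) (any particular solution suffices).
-|x + 5|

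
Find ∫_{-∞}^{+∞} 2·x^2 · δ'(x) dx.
0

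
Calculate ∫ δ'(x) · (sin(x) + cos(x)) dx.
-1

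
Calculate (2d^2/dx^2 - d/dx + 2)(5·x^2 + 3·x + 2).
10 x^{2} - 4 x + 21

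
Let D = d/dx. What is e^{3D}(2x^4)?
2 x^{4} + 24 x^{3} + 108 x^{2} + 216 x + 162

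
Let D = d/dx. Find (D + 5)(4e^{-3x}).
8 e^{- 3 x}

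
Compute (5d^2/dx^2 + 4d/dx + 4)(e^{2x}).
32 e^{2 x}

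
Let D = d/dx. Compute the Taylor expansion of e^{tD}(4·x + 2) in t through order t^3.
4 t + 4 x + 2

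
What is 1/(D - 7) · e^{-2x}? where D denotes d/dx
- \frac{e^{- 2 x}}{9}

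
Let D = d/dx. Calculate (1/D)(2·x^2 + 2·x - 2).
\frac{2 x^{3}}{3} + x^{2} - 2 x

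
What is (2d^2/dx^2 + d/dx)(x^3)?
3 x \left(x + 4\right)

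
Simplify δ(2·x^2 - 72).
\frac{\delta(x - 6) + \delta(x + 6)}{24}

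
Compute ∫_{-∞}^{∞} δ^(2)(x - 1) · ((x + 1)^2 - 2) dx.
2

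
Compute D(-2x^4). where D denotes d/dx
- 8 x^{3}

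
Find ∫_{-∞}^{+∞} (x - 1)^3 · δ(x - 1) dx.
0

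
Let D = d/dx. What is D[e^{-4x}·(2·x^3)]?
x^{2} \left(6 - 8 x\right) e^{- 4 x}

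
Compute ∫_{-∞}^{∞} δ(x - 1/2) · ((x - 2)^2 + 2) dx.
\frac{17}{4}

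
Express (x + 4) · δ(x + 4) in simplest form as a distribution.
0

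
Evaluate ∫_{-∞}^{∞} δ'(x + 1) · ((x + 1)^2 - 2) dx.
0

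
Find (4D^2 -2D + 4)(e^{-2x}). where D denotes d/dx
24 e^{- 2 x}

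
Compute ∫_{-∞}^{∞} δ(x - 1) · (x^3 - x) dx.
0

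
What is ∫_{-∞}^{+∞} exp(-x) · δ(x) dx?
1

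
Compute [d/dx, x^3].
3 x^{2}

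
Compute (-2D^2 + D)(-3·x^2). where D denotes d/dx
12 - 6 x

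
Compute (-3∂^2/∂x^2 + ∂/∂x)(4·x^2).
8 x - 24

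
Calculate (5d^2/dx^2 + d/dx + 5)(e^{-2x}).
23 e^{- 2 x}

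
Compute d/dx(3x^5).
15 x^{4}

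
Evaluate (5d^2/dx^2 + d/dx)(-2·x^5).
10 x^{3} \left(- x - 20\right)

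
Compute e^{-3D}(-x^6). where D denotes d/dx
- x^{6} + 18 x^{5} - 135 x^{4} + 540 x^{3} - 1215 x^{2} + 1458 x - 729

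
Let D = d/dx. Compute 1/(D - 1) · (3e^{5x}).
\frac{3 e^{5 x}}{4}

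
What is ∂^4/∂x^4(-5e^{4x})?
- 1280 e^{4 x}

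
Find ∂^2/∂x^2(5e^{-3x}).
45 e^{- 3 x}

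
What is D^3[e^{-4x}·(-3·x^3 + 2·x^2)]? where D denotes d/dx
2 \left(96 x^{3} - 280 x^{2} + 204 x - 33\right) e^{- 4 x}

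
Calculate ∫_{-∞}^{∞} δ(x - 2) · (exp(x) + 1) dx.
1 + e^{2}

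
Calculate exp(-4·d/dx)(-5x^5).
- 5 x^{5} + 100 x^{4} - 800 x^{3} + 3200 x^{2} - 6400 x + 5120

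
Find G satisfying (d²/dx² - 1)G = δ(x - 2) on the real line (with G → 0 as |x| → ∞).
-\frac{e^{-|x - 2|}}{2}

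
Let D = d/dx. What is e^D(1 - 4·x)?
- 4 x - 3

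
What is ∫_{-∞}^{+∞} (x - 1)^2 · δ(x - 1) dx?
0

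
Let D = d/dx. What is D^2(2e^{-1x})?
2 e^{- x}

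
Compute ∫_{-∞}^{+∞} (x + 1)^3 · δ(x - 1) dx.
8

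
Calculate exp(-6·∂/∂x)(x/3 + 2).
\frac{x}{3}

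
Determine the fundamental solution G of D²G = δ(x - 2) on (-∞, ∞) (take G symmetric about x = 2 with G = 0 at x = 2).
\frac{|x - 2|}{2}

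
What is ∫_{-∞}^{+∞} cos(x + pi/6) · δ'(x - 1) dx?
\sin{\left(\frac{\pi}{6} + 1 \right)}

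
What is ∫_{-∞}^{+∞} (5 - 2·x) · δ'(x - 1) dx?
2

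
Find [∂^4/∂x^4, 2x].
8\frac{d^{3}}{dx^{3}}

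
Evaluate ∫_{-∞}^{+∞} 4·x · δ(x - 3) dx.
12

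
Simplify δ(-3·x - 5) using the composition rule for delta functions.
\frac{\delta(x + 5/3)}{3}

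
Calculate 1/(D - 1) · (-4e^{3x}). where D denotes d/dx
- 2 e^{3 x}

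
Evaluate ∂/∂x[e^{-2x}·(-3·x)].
3 \left(2 x - 1\right) e^{- 2 x}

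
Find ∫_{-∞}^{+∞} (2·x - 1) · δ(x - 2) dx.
3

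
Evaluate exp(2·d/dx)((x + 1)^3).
x^{3} + 9 x^{2} + 27 x + 27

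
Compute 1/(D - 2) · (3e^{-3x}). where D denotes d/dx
- \frac{3 e^{- 3 x}}{5}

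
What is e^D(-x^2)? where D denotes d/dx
- x^{2} - 2 x - 1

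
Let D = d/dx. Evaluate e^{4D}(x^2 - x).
x^{2} + 7 x + 12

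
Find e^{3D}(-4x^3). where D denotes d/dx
- 4 x^{3} - 36 x^{2} - 108 x - 108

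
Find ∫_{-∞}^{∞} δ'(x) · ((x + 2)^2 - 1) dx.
-4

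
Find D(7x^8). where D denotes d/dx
56 x^{7}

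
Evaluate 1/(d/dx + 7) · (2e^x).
\frac{e^{x}}{4}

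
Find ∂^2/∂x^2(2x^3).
12 x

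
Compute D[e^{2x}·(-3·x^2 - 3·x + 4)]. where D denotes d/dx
\left(- 6 x^{2} - 12 x + 5\right) e^{2 x}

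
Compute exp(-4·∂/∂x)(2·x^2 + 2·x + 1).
2 x^{2} - 14 x + 25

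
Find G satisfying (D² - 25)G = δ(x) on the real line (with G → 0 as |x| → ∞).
-\frac{e^{-5|x|}}{10}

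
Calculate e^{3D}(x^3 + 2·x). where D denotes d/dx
x^{3} + 9 x^{2} + 29 x + 33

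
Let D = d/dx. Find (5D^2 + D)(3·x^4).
12 x^{2} \left(x + 15\right)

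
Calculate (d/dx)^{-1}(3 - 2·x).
- x^{2} + 3 x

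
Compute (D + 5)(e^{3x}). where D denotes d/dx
8 e^{3 x}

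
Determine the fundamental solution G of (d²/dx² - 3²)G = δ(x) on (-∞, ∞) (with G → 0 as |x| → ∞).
-\frac{e^{-3|x|}}{6}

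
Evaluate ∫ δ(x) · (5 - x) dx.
5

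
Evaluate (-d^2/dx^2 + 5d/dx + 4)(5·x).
20 x + 25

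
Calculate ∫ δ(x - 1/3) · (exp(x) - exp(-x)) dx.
2 \sinh{\left(\frac{1}{3} \right)}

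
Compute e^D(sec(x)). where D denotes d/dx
\sec{\left(x + 1 \right)}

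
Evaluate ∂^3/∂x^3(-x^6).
- 120 x^{3}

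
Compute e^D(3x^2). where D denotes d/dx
3 x^{2} + 6 x + 3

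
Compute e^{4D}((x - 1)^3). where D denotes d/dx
x^{3} + 9 x^{2} + 27 x + 27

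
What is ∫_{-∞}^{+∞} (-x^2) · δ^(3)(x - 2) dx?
0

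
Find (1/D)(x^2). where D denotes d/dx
\frac{x^{3}}{3}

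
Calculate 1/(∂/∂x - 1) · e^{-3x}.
- \frac{e^{- 3 x}}{4}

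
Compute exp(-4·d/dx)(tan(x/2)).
\tan{\left(\frac{x}{2} - 2 \right)}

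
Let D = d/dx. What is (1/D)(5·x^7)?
\frac{5 x^{8}}{8}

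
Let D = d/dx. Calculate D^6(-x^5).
0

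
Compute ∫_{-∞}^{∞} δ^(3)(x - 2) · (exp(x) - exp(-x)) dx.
- 2 \cosh{\left(2 \right)}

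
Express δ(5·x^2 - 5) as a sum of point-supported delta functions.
\frac{\delta(x - 1) + \delta(x + 1)}{10}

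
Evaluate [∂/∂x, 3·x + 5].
3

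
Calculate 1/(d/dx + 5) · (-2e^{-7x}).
e^{- 7 x}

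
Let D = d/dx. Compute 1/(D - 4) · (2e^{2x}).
- e^{2 x}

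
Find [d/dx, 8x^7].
56 x^{6}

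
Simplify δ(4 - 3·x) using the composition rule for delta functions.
\frac{\delta(x - 4/3)}{3}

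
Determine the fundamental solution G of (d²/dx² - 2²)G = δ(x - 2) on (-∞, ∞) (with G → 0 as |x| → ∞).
-\frac{e^{-2|x - 2|}}{4}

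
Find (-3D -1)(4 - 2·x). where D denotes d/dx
2 x + 2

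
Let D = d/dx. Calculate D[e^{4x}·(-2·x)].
\left(- 8 x - 2\right) e^{4 x}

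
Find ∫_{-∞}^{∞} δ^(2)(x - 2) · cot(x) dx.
\frac{2 \cot{\left(2 \right)}}{\sin^{2}{\left(2 \right)}}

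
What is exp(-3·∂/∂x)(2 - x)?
5 - x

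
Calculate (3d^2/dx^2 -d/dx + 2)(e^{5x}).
72 e^{5 x}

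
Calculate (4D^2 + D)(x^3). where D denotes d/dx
3 x \left(x + 8\right)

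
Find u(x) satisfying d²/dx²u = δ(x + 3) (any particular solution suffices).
\frac{|x + 3|}{2}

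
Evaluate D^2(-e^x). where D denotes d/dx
- e^{x}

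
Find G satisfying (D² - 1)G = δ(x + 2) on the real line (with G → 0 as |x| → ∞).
-\frac{e^{-|x + 2|}}{2}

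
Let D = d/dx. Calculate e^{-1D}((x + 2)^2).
x^{2} + 2 x + 1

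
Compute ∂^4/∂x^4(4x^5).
480 x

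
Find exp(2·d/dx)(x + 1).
x + 3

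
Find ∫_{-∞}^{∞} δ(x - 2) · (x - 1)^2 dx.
1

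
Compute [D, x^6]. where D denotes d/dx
6 x^{5}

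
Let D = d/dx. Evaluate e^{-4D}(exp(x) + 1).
e^{x - 4} + 1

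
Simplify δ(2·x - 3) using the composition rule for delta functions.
\frac{\delta(x - 3/2)}{2}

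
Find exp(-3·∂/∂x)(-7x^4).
- 7 x^{4} + 84 x^{3} - 378 x^{2} + 756 x - 567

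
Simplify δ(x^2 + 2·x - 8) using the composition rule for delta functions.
\frac{\delta(x + 4) + \delta(x - 2)}{6}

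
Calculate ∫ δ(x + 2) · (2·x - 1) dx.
-5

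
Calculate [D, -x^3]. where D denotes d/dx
- 3 x^{2}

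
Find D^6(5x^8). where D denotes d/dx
100800 x^{2}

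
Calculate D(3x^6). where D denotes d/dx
18 x^{5}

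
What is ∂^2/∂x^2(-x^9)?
- 72 x^{7}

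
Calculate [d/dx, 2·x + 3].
2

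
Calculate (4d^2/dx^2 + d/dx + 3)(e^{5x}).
108 e^{5 x}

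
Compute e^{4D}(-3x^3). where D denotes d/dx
- 3 x^{3} - 36 x^{2} - 144 x - 192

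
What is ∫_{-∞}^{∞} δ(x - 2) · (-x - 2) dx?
-4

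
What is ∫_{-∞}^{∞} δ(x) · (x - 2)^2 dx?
4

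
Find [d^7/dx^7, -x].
-7\frac{d^{6}}{dx^{6}}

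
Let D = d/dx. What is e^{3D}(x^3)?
x^{3} + 9 x^{2} + 27 x + 27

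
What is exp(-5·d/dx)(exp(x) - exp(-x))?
- e^{5 - x} + e^{x - 5}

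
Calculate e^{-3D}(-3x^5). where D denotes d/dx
- 3 x^{5} + 45 x^{4} - 270 x^{3} + 810 x^{2} - 1215 x + 729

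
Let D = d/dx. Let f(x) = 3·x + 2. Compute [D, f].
3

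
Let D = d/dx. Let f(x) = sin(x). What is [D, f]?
\cos{\left(x \right)}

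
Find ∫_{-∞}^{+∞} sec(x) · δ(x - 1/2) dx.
\sec{\left(\frac{1}{2} \right)}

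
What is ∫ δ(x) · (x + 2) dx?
2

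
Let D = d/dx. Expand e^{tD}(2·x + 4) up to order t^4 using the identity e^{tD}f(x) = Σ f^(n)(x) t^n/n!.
2 t + 2 x + 4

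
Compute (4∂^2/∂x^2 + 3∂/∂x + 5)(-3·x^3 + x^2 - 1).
- 15 x^{3} - 22 x^{2} - 66 x + 3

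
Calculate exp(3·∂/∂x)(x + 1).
x + 4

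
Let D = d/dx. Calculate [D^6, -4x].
-24D^{5}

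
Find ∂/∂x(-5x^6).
- 30 x^{5}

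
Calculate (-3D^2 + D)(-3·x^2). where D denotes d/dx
18 - 6 x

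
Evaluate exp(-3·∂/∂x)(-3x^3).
- 3 x^{3} + 27 x^{2} - 81 x + 81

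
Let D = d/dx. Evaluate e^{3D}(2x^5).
2 x^{5} + 30 x^{4} + 180 x^{3} + 540 x^{2} + 810 x + 486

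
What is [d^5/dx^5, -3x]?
-15\frac{d^{4}}{dx^{4}}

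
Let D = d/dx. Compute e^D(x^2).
x^{2} + 2 x + 1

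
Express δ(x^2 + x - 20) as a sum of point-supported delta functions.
\frac{\delta(x + 5) + \delta(x - 4)}{9}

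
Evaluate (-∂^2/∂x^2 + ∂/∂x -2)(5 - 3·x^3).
6 x^{3} - 9 x^{2} + 18 x - 10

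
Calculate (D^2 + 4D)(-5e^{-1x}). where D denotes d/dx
15 e^{- x}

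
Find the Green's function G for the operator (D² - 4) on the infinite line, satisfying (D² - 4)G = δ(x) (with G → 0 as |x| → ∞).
-\frac{e^{-2|x|}}{4}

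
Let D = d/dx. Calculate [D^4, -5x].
-20D^{3}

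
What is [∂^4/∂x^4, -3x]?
-12\frac{d^{3}}{dx^{3}}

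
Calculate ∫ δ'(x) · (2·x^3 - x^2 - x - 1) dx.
1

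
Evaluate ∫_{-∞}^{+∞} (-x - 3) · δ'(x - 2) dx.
1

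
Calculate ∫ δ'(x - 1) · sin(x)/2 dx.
- \frac{\cos{\left(1 \right)}}{2}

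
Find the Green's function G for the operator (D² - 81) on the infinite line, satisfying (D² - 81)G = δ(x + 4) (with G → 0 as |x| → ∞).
-\frac{e^{-9|x + 4|}}{18}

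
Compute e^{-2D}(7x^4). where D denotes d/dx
7 x^{4} - 56 x^{3} + 168 x^{2} - 224 x + 112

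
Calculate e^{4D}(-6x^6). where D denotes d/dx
- 6 x^{6} - 144 x^{5} - 1440 x^{4} - 7680 x^{3} - 23040 x^{2} - 36864 x - 24576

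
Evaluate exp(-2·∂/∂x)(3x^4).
3 x^{4} - 24 x^{3} + 72 x^{2} - 96 x + 48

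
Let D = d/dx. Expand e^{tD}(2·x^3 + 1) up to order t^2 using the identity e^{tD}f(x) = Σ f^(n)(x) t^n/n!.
6 t^{2} x + 6 t x^{2} + 2 x^{3} + 1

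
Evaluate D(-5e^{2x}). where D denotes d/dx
- 10 e^{2 x}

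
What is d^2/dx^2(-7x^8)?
- 392 x^{6}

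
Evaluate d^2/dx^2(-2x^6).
- 60 x^{4}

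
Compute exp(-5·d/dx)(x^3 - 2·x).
x^{3} - 15 x^{2} + 73 x - 115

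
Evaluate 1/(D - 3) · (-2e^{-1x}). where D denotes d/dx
\frac{e^{- x}}{2}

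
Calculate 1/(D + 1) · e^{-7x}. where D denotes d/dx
- \frac{e^{- 7 x}}{6}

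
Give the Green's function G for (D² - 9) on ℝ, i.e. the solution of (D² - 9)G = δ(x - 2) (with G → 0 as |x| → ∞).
-\frac{e^{-3|x - 2|}}{6}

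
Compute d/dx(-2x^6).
- 12 x^{5}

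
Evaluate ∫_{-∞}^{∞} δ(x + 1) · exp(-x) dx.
e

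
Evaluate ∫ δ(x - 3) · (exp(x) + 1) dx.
1 + e^{3}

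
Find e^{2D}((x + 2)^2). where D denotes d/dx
x^{2} + 8 x + 16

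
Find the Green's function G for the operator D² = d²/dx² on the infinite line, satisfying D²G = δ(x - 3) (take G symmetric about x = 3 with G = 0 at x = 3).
\frac{|x - 3|}{2}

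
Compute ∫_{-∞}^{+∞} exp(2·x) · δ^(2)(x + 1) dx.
\frac{4}{e^{2}}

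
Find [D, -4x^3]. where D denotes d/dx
- 12 x^{2}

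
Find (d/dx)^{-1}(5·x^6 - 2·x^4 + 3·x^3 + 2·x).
\frac{5 x^{7}}{7} - \frac{2 x^{5}}{5} + \frac{3 x^{4}}{4} + x^{2}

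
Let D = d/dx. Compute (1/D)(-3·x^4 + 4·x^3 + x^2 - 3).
- \frac{3 x^{5}}{5} + x^{4} + \frac{x^{3}}{3} - 3 x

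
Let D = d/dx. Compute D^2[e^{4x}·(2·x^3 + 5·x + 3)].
\left(32 x^{3} + 48 x^{2} + 92 x + 88\right) e^{4 x}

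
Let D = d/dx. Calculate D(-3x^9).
- 27 x^{8}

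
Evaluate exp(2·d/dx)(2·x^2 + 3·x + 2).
2 x^{2} + 11 x + 16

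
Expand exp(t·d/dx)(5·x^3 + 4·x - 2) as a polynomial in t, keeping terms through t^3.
5 t^{3} + 15 t^{2} x + t \left(15 x^{2} + 4\right) + 5 x^{3} + 4 x - 2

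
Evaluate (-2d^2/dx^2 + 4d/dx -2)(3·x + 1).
10 - 6 x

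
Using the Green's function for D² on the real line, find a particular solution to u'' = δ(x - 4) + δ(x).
\frac{|x - 4|}{2} + \frac{|x|}{2}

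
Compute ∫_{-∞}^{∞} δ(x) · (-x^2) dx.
0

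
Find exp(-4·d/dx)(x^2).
x^{2} - 8 x + 16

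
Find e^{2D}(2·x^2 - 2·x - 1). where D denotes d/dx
2 x^{2} + 6 x + 3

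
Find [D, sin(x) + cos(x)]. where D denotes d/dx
- \sin{\left(x \right)} + \cos{\left(x \right)}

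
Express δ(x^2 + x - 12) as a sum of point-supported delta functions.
\frac{\delta(x + 4) + \delta(x - 3)}{7}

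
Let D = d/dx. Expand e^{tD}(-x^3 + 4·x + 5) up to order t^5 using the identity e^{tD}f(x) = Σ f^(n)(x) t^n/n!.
- t^{3} - 3 t^{2} x - t \left(3 x^{2} - 4\right) - x^{3} + 4 x + 5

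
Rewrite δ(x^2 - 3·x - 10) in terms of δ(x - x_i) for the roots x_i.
\frac{\delta(x - 5) + \delta(x + 2)}{7}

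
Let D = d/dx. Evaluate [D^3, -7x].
-21D^{2}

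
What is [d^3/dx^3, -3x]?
-9\frac{d^{2}}{dx^{2}}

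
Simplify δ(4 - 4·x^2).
\frac{\delta(x - 1) + \delta(x + 1)}{8}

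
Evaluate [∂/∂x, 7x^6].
42 x^{5}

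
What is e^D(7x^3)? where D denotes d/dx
7 x^{3} + 21 x^{2} + 21 x + 7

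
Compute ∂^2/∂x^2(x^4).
12 x^{2}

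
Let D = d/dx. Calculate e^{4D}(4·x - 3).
4 x + 13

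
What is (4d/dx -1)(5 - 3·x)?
3 x - 17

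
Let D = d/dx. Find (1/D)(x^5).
\frac{x^{6}}{6}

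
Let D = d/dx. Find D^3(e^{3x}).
27 e^{3 x}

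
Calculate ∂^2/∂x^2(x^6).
30 x^{4}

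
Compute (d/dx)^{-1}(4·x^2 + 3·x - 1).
\frac{4 x^{3}}{3} + \frac{3 x^{2}}{2} - x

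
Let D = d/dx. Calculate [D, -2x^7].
- 14 x^{6}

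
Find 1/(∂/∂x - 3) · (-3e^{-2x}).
\frac{3 e^{- 2 x}}{5}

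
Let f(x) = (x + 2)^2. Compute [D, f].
2 x + 4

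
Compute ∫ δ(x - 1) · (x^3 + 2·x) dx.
3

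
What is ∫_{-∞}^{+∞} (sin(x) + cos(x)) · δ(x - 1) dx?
\cos{\left(1 \right)} + \sin{\left(1 \right)}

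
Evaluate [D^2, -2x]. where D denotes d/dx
-4D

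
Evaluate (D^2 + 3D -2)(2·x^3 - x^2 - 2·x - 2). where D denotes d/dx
- 4 x^{3} + 20 x^{2} + 10 x - 4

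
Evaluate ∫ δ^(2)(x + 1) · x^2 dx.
2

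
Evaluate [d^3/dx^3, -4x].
-12\frac{d^{2}}{dx^{2}}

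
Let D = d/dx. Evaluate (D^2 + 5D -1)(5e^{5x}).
245 e^{5 x}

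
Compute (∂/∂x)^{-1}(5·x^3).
\frac{5 x^{4}}{4}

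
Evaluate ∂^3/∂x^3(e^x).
e^{x}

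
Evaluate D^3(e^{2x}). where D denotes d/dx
8 e^{2 x}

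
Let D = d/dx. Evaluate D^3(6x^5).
360 x^{2}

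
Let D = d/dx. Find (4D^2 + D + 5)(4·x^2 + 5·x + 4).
20 x^{2} + 33 x + 57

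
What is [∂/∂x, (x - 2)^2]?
2 x - 4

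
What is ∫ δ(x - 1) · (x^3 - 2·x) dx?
-1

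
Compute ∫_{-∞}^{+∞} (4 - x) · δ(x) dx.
4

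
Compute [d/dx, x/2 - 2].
\frac{1}{2}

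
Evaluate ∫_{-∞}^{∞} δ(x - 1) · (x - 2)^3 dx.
-1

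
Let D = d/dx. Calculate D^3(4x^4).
96 x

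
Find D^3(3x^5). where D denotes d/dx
180 x^{2}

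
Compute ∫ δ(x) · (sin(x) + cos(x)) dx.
1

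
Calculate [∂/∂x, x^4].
4 x^{3}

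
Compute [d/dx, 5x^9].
45 x^{8}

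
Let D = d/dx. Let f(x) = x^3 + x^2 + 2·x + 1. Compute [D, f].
3 x^{2} + 2 x + 2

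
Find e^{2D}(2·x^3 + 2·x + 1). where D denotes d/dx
2 x^{3} + 12 x^{2} + 26 x + 21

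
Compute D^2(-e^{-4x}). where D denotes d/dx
- 16 e^{- 4 x}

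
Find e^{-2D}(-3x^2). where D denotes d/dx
- 3 x^{2} + 12 x - 12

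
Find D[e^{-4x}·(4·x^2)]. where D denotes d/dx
8 x \left(1 - 2 x\right) e^{- 4 x}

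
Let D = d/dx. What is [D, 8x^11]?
88 x^{10}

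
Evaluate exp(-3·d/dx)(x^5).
x^{5} - 15 x^{4} + 90 x^{3} - 270 x^{2} + 405 x - 243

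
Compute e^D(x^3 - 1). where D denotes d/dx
x \left(x^{2} + 3 x + 3\right)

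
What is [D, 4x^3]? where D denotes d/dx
12 x^{2}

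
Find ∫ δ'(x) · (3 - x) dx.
1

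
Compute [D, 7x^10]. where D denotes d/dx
70 x^{9}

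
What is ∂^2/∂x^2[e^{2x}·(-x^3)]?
- 2 x \left(2 x^{2} + 6 x + 3\right) e^{2 x}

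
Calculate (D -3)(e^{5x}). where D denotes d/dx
2 e^{5 x}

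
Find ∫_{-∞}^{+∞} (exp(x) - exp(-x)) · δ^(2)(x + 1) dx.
- 2 \sinh{\left(1 \right)}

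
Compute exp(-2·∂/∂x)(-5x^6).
- 5 x^{6} + 60 x^{5} - 300 x^{4} + 800 x^{3} - 1200 x^{2} + 960 x - 320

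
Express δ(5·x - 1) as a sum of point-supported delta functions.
\frac{\delta(x - 1/5)}{5}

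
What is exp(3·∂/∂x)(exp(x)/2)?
\frac{e^{x + 3}}{2}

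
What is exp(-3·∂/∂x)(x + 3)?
x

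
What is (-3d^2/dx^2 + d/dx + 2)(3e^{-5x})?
- 234 e^{- 5 x}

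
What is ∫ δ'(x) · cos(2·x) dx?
0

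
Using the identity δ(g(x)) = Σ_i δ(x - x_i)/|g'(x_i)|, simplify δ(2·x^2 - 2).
\frac{\delta(x - 1) + \delta(x + 1)}{4}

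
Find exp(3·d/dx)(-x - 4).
- x - 7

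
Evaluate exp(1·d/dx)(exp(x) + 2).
e^{x + 1} + 2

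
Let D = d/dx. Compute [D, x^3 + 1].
3 x^{2}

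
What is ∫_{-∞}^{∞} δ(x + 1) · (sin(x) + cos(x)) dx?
- \sin{\left(1 \right)} + \cos{\left(1 \right)}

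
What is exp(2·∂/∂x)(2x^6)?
2 x^{6} + 24 x^{5} + 120 x^{4} + 320 x^{3} + 480 x^{2} + 384 x + 128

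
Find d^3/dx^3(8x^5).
480 x^{2}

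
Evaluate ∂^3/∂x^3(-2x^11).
- 1980 x^{8}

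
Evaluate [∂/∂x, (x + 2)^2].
2 x + 4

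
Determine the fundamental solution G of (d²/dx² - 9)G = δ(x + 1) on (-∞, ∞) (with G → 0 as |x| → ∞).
-\frac{e^{-3|x + 1|}}{6}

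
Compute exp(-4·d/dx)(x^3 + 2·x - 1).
x^{3} - 12 x^{2} + 50 x - 73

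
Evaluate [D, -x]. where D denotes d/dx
-1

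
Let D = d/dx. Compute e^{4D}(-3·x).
- 3 x - 12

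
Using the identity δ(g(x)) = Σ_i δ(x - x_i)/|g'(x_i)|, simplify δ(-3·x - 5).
\frac{\delta(x + 5/3)}{3}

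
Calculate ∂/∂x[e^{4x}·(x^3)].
x^{2} \left(4 x + 3\right) e^{4 x}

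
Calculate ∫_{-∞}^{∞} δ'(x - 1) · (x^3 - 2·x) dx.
-1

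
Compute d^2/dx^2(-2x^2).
-4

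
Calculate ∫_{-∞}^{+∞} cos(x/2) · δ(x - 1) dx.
\cos{\left(\frac{1}{2} \right)}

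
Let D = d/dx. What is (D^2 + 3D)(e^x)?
4 e^{x}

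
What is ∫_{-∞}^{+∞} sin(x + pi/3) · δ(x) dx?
\frac{\sqrt{3}}{2}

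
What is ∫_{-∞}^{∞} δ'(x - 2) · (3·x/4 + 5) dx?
- \frac{3}{4}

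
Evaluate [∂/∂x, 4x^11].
44 x^{10}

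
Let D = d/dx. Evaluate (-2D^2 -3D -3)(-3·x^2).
9 x^{2} + 18 x + 12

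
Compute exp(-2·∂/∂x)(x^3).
x^{3} - 6 x^{2} + 12 x - 8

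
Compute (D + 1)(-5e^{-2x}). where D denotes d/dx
5 e^{- 2 x}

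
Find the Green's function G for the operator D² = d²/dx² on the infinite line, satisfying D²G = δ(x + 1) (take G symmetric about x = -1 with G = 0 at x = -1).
\frac{|x + 1|}{2}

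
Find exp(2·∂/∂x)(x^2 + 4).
x^{2} + 4 x + 8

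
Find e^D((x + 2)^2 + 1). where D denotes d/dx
x^{2} + 6 x + 10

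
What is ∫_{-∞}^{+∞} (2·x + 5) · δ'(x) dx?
-2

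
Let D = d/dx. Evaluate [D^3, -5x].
-15D^{2}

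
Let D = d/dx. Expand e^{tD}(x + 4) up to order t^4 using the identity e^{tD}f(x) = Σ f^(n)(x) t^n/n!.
t + x + 4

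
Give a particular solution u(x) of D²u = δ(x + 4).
\frac{|x + 4|}{2}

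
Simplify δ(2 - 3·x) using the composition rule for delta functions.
\frac{\delta(x - 2/3)}{3}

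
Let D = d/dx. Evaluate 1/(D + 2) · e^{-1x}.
e^{- x}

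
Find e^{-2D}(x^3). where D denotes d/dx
x^{3} - 6 x^{2} + 12 x - 8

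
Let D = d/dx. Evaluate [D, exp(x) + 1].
e^{x}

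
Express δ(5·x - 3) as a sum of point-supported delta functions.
\frac{\delta(x - 3/5)}{5}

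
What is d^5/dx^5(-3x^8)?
- 20160 x^{3}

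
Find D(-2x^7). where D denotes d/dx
- 14 x^{6}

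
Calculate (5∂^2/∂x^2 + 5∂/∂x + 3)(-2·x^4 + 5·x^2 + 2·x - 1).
- 6 x^{4} - 40 x^{3} - 105 x^{2} + 56 x + 57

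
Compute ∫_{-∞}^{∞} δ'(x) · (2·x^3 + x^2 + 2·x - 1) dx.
-2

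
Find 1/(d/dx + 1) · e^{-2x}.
- e^{- 2 x}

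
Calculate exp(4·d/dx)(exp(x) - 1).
e^{x + 4} - 1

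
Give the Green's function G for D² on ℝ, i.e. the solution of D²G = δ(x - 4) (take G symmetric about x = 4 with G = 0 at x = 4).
\frac{|x - 4|}{2}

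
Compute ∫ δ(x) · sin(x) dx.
0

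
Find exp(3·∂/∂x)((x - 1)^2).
x^{2} + 4 x + 4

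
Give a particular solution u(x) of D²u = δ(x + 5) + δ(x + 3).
\frac{|x + 5|}{2} + \frac{|x + 3|}{2}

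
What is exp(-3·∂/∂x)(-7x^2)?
- 7 x^{2} + 42 x - 63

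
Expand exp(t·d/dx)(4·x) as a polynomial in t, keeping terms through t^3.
4 t + 4 x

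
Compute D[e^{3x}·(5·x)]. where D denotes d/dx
\left(15 x + 5\right) e^{3 x}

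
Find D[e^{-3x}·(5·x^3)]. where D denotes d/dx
15 x^{2} \left(1 - x\right) e^{- 3 x}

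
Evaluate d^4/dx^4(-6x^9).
- 18144 x^{5}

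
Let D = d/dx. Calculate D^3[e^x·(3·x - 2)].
\left(3 x + 7\right) e^{x}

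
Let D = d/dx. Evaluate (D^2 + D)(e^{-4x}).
12 e^{- 4 x}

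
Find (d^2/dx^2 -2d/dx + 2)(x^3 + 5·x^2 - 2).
2 x^{3} + 4 x^{2} - 14 x + 6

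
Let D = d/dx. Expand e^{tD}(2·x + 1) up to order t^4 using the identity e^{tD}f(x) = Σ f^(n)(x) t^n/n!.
2 t + 2 x + 1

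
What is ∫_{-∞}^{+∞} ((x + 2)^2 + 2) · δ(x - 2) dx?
18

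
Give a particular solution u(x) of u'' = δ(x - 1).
\frac{|x - 1|}{2}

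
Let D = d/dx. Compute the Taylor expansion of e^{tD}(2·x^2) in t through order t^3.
2 t^{2} + 4 t x + 2 x^{2}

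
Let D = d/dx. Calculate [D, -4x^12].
- 48 x^{11}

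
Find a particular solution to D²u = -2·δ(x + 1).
-|x + 1|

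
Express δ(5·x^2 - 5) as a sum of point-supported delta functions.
\frac{\delta(x - 1) + \delta(x + 1)}{10}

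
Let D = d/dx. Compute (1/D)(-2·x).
- x^{2}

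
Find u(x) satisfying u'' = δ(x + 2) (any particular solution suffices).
\frac{|x + 2|}{2}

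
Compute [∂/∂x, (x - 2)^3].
3 \left(x - 2\right)^{2}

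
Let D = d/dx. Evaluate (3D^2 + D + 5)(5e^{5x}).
425 e^{5 x}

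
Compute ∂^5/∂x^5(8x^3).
0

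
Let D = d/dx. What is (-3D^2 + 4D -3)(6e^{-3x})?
- 252 e^{- 3 x}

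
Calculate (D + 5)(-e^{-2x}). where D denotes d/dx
- 3 e^{- 2 x}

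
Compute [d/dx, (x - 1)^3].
3 \left(x - 1\right)^{2}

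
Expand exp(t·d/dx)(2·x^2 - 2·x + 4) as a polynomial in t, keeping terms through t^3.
2 t^{2} + 2 t \left(2 x - 1\right) + 2 x^{2} - 2 x + 4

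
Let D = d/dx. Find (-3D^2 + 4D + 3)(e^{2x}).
- e^{2 x}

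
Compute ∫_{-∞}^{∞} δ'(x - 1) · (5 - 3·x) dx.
3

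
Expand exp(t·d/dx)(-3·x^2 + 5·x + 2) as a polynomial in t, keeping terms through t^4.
- 3 t^{2} - t \left(6 x - 5\right) - 3 x^{2} + 5 x + 2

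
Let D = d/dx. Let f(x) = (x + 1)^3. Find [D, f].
3 \left(x + 1\right)^{2}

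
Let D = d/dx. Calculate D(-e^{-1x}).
e^{- x}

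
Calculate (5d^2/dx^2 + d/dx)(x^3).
3 x \left(x + 10\right)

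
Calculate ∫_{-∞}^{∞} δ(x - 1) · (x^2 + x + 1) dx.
3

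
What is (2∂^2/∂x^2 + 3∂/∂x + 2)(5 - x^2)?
- 2 x^{2} - 6 x + 6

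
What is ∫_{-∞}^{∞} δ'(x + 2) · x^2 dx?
4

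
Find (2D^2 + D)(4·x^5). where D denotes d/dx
20 x^{3} \left(x + 8\right)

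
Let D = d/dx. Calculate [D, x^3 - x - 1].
3 x^{2} - 1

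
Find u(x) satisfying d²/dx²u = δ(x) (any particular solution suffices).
\frac{|x|}{2}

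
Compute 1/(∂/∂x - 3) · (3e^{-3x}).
- \frac{e^{- 3 x}}{2}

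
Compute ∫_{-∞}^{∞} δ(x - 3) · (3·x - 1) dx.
8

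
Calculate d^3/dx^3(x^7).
210 x^{4}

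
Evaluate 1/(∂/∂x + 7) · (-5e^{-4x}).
- \frac{5 e^{- 4 x}}{3}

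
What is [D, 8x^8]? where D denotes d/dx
64 x^{7}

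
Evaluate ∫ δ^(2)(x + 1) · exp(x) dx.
e^{-1}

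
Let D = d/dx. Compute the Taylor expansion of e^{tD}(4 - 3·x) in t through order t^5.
- 3 t - 3 x + 4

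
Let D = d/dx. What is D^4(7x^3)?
0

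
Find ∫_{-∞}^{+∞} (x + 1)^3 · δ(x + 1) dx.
0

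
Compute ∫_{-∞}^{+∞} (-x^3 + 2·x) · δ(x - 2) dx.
-4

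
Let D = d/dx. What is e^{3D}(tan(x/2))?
\tan{\left(\frac{x}{2} + \frac{3}{2} \right)}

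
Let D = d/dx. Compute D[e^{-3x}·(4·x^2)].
4 x \left(2 - 3 x\right) e^{- 3 x}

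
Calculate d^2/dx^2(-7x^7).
- 294 x^{5}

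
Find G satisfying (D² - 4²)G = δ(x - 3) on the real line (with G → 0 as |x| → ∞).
-\frac{e^{-4|x - 3|}}{8}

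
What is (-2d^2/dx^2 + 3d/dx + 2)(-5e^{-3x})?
125 e^{- 3 x}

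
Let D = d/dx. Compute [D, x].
1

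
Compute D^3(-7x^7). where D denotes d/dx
- 1470 x^{4}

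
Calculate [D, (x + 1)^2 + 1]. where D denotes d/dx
2 x + 2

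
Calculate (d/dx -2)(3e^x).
- 3 e^{x}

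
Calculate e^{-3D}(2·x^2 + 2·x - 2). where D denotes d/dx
2 x^{2} - 10 x + 10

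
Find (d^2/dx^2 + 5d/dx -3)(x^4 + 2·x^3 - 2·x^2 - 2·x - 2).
- 3 x^{4} + 14 x^{3} + 48 x^{2} - 2 x - 8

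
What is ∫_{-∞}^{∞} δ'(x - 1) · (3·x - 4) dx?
-3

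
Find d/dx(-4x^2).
- 8 x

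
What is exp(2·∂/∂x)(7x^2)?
7 x^{2} + 28 x + 28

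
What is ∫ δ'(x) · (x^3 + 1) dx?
0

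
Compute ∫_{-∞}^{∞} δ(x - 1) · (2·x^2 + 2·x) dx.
4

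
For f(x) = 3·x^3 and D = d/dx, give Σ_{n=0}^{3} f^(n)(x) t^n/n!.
3 t^{3} + 9 t^{2} x + 9 t x^{2} + 3 x^{3}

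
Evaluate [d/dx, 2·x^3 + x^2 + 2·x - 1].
6 x^{2} + 2 x + 2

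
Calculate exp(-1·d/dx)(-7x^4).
- 7 x^{4} + 28 x^{3} - 42 x^{2} + 28 x - 7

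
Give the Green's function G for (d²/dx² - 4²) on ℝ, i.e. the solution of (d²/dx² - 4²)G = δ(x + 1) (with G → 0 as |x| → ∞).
-\frac{e^{-4|x + 1|}}{8}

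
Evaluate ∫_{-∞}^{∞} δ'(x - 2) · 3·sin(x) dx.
- 3 \cos{\left(2 \right)}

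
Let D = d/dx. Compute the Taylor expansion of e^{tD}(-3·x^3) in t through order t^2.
3 x \left(- 3 t^{2} - 3 t x - x^{2}\right)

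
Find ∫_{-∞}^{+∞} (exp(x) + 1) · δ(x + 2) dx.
e^{-2} + 1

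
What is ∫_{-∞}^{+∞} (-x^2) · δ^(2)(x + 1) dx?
-2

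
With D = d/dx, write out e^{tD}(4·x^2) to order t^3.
4 t^{2} + 8 t x + 4 x^{2}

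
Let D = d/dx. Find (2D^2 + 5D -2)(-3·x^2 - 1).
6 x^{2} - 30 x - 10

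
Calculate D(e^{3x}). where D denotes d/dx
3 e^{3 x}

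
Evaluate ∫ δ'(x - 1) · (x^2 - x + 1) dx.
-1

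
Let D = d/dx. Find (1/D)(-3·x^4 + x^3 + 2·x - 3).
- \frac{3 x^{5}}{5} + \frac{x^{4}}{4} + x^{2} - 3 x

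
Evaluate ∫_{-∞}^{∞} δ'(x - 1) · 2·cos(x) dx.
2 \sin{\left(1 \right)}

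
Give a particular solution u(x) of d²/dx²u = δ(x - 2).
\frac{|x - 2|}{2}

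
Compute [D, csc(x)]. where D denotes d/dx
- \cot{\left(x \right)} \csc{\left(x \right)}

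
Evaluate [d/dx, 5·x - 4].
5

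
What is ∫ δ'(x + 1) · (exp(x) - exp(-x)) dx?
- 2 \cosh{\left(1 \right)}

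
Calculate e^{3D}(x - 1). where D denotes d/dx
x + 2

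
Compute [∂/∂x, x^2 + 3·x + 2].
2 x + 3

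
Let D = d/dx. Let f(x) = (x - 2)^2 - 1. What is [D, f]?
2 x - 4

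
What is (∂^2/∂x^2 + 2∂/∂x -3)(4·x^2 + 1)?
- 12 x^{2} + 16 x + 5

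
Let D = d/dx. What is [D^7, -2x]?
-14D^{6}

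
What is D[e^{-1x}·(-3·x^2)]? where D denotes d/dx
3 x \left(x - 2\right) e^{- x}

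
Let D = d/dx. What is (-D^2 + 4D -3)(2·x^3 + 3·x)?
- 6 x^{3} + 24 x^{2} - 21 x + 12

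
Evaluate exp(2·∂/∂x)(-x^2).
- x^{2} - 4 x - 4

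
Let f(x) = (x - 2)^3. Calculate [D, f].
3 \left(x - 2\right)^{2}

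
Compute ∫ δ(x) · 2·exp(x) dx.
2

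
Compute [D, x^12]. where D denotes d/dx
12 x^{11}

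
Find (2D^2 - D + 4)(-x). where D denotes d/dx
1 - 4 x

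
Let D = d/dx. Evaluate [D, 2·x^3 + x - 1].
6 x^{2} + 1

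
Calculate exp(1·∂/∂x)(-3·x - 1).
- 3 x - 4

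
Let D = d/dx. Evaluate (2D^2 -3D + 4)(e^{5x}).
39 e^{5 x}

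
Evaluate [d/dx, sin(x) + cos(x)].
- \sin{\left(x \right)} + \cos{\left(x \right)}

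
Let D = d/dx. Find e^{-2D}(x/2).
\frac{x}{2} - 1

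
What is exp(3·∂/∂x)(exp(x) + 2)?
e^{x + 3} + 2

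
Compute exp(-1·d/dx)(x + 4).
x + 3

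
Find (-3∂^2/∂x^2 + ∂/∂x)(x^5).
5 x^{3} \left(x - 12\right)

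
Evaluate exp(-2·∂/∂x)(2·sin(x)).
2 \sin{\left(x - 2 \right)}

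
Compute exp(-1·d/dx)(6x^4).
6 x^{4} - 24 x^{3} + 36 x^{2} - 24 x + 6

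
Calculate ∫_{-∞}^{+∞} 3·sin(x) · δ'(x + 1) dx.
- 3 \cos{\left(1 \right)}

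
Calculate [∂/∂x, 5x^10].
50 x^{9}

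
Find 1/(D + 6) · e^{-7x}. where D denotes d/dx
- e^{- 7 x}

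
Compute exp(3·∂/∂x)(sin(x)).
\sin{\left(x + 3 \right)}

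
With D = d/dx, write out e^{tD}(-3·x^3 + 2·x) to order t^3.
- 3 t^{3} - 9 t^{2} x - t \left(9 x^{2} - 2\right) - 3 x^{3} + 2 x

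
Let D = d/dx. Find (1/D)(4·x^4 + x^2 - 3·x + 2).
\frac{4 x^{5}}{5} + \frac{x^{3}}{3} - \frac{3 x^{2}}{2} + 2 x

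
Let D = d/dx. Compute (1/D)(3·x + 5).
\frac{3 x^{2}}{2} + 5 x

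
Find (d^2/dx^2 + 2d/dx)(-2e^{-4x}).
- 16 e^{- 4 x}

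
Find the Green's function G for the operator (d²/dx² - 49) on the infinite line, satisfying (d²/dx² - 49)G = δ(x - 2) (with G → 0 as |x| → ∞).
-\frac{e^{-7|x - 2|}}{14}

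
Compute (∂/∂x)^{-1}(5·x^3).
\frac{5 x^{4}}{4}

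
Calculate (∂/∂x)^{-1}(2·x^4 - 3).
\frac{2 x^{5}}{5} - 3 x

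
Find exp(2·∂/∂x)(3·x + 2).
3 x + 8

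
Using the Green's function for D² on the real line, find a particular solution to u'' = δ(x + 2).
\frac{|x + 2|}{2}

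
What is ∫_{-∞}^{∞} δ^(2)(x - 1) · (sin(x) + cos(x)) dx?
- \sin{\left(1 \right)} - \cos{\left(1 \right)}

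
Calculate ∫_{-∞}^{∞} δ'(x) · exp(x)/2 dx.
- \frac{1}{2}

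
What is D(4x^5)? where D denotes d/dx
20 x^{4}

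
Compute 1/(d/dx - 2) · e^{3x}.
e^{3 x}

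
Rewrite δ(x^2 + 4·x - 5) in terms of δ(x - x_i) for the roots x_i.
\frac{\delta(x + 5) + \delta(x - 1)}{6}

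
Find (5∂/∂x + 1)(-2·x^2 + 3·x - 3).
- 2 x^{2} - 17 x + 12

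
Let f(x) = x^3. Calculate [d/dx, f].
3 x^{2}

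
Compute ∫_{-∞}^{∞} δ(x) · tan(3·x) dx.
0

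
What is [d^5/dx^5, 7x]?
35\frac{d^{4}}{dx^{4}}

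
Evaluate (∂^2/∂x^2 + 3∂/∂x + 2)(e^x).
6 e^{x}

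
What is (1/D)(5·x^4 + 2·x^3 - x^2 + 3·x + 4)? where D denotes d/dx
x^{5} + \frac{x^{4}}{2} - \frac{x^{3}}{3} + \frac{3 x^{2}}{2} + 4 x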